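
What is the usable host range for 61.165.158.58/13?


Network: 61.160.0.0
Broadcast: 61.167.255.255
First usable = network + 1
Last usable = broadcast - 1
Range: 61.160.0.1 to 61.167.255.254


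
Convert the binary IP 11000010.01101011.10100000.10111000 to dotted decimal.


11000010 = 194
01101011 = 107
10100000 = 160
10111000 = 184
IP: 194.107.160.184


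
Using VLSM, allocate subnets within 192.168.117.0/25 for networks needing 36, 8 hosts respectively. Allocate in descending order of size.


36 hosts -> /26 (62 usable): 192.168.117.0/26
8 hosts -> /28 (14 usable): 192.168.117.64/28
Allocation: 192.168.117.0/26 (36 hosts, 62 usable); 192.168.117.64/28 (8 hosts, 14 usable)


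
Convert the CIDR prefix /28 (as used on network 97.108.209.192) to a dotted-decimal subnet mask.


/28 means 28 network bits, 4 host bits
Binary: 11111111111111111111111111110000
Mask: 255.255.255.240


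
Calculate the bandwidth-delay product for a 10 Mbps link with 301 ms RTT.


BDP = bandwidth * RTT
= 10 Mbps * 301 ms
= 10 * 1e6 * 301 / 1000 bits
= 3010000 bits
= 376250 bytes
= 367.4316 KB
BDP = 3010000 bits (376250 bytes)


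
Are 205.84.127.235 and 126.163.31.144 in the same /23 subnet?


Mask: 255.255.254.0
205.84.127.235 AND mask = 205.84.126.0
126.163.31.144 AND mask = 126.163.30.0
No, different subnets (205.84.126.0 vs 126.163.30.0)


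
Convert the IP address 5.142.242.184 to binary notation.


5 = 00000101
142 = 10001110
242 = 11110010
184 = 10111000
Binary: 00000101.10001110.11110010.10111000


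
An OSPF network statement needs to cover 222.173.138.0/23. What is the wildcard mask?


Subnet mask: 255.255.254.0
Wildcard = 255.255.255.255 - subnet mask
255 - 255 = 0
255 - 255 = 0
255 - 254 = 1
255 - 0 = 255
Wildcard: 0.0.1.255


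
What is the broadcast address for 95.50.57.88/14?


Network: 95.48.0.0/14
Host bits = 18
Set all host bits to 1:
Broadcast: 95.51.255.255


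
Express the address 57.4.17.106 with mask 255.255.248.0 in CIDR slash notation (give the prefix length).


Binary: 11111111.11111111.11111000.00000000
Count leading 1s
Prefix: /21


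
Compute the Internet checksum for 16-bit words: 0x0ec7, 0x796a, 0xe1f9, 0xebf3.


Sum all words (with carry folding):
+ 0x0ec7 = 0x0ec7
+ 0x796a = 0x8831
+ 0xe1f9 = 0x6a2b
+ 0xebf3 = 0x561f
One's complement: ~0x561f
Checksum = 0xa9e0


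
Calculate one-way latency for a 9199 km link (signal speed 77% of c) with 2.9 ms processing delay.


Speed = 0.77 * 3e5 km/s = 231000 km/s
Propagation delay = 9199 / 231000 = 0.0398 s = 39.8225 ms
Processing delay = 2.9 ms
Total one-way latency = 42.7225 ms


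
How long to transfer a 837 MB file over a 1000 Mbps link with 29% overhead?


Effective throughput = 1000 * (1 - 29/100) = 710 Mbps
File size in Mb = 837 * 8 = 6696 Mb
Time = 6696 / 710
Time = 9.431 seconds


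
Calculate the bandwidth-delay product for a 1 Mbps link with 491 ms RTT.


BDP = bandwidth * RTT
= 1 Mbps * 491 ms
= 1 * 1e6 * 491 / 1000 bits
= 491000 bits
= 61375 bytes
= 59.9365 KB
BDP = 491000 bits (61375 bytes)


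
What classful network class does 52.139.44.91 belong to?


First octet: 52
Binary: 00110100
0xxxxxxx -> Class A (1-126)
Class A, default mask 255.0.0.0 (/8)


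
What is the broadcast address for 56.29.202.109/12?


Network: 56.16.0.0/12
Host bits = 20
Set all host bits to 1:
Broadcast: 56.31.255.255


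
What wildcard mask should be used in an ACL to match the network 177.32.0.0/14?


Subnet mask: 255.252.0.0
Wildcard = 255.255.255.255 - subnet mask
255 - 255 = 0
255 - 252 = 3
255 - 0 = 255
255 - 0 = 255
Wildcard: 0.3.255.255


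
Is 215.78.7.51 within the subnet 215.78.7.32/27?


Subnet network: 215.78.7.32
Test IP AND mask: 215.78.7.32
Yes, 215.78.7.51 is in 215.78.7.32/27


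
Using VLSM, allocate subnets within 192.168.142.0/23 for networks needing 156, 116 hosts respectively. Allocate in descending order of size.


156 hosts -> /24 (254 usable): 192.168.142.0/24
116 hosts -> /25 (126 usable): 192.168.143.0/25
Allocation: 192.168.142.0/24 (156 hosts, 254 usable); 192.168.143.0/25 (116 hosts, 126 usable)


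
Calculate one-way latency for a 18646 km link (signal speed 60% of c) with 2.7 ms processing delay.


Speed = 0.6 * 3e5 km/s = 180000 km/s
Propagation delay = 18646 / 180000 = 0.1036 s = 103.5889 ms
Processing delay = 2.7 ms
Total one-way latency = 106.2889 ms


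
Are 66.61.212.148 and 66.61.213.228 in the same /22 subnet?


Mask: 255.255.252.0
66.61.212.148 AND mask = 66.61.212.0
66.61.213.228 AND mask = 66.61.212.0
Yes, same subnet (66.61.212.0)


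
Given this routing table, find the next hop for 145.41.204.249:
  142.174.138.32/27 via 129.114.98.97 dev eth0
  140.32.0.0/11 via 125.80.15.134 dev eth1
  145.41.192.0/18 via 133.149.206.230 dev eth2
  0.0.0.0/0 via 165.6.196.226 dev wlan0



Longest prefix match for 145.41.204.249:
  /27 142.174.138.32: no
  /11 140.32.0.0: no
  /18 145.41.192.0: MATCH
  /0 0.0.0.0: MATCH
Selected: next-hop 133.149.206.230 via eth2 (matched /18)


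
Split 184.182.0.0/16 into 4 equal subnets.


New prefix = 16 + 2 = 18
Each subnet has 16384 addresses
  184.182.0.0/18
  184.182.64.0/18
  184.182.128.0/18
  184.182.192.0/18
Subnets: 184.182.0.0/18, 184.182.64.0/18, 184.182.128.0/18, 184.182.192.0/18


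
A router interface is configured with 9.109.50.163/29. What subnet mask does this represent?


/29 means 29 network bits, 3 host bits
Binary: 11111111111111111111111111111000
Mask: 255.255.255.248


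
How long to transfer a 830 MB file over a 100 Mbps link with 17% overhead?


Effective throughput = 100 * (1 - 17/100) = 83 Mbps
File size in Mb = 830 * 8 = 6640 Mb
Time = 6640 / 83
Time = 80 seconds


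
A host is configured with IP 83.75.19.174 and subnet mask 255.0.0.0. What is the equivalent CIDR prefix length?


Binary: 11111111.00000000.00000000.00000000
Count leading 1s
Prefix: /8


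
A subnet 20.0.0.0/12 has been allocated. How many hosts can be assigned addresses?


Host bits = 32 - 12 = 20
Total addresses = 2^20 = 1048576
Usable = total - 2 (network and broadcast)
Usable hosts: 1048574


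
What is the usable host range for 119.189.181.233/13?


Network: 119.184.0.0
Broadcast: 119.191.255.255
First usable = network + 1
Last usable = broadcast - 1
Range: 119.184.0.1 to 119.191.255.254


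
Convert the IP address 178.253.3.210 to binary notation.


178 = 10110010
253 = 11111101
3 = 00000011
210 = 11010010
Binary: 10110010.11111101.00000011.11010010


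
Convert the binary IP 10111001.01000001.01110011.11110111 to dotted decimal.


10111001 = 185
01000001 = 65
01110011 = 115
11110111 = 247
IP: 185.65.115.247


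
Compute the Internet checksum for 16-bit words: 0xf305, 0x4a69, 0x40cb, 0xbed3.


Sum all words (with carry folding):
+ 0xf305 = 0xf305
+ 0x4a69 = 0x3d6f
+ 0x40cb = 0x7e3a
+ 0xbed3 = 0x3d0e
One's complement: ~0x3d0e
Checksum = 0xc2f1


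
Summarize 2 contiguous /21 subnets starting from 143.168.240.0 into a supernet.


Original prefix: /21
Number of subnets: 2 = 2^1
New prefix = 21 - 1 = 20
Supernet: 143.168.240.0/20


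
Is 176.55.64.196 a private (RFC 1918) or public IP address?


RFC 1918 private ranges:
  10.0.0.0/8 (10.0.0.0 - 10.255.255.255)
  172.16.0.0/12 (172.16.0.0 - 172.31.255.255)
  192.168.0.0/16 (192.168.0.0 - 192.168.255.255)
Public (not in any RFC 1918 range)


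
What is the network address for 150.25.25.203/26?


IP:   10010110.00011001.00011001.11001011
Mask: 11111111.11111111.11111111.11000000
AND operation:
Net:  10010110.00011001.00011001.11000000
Network: 150.25.25.192/26


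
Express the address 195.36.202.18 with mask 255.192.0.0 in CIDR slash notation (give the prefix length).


Binary: 11111111.11000000.00000000.00000000
Count leading 1s
Prefix: /10


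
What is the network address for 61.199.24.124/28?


IP:   00111101.11000111.00011000.01111100
Mask: 11111111.11111111.11111111.11110000
AND operation:
Net:  00111101.11000111.00011000.01110000
Network: 61.199.24.112/28


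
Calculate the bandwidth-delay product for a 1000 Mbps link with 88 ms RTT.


BDP = bandwidth * RTT
= 1000 Mbps * 88 ms
= 1000 * 1e6 * 88 / 1000 bits
= 88000000 bits
= 11000000 bytes
= 10742.1875 KB
BDP = 88000000 bits (11000000 bytes)


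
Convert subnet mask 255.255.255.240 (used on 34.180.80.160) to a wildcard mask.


Subnet mask: 255.255.255.240
Wildcard = 255.255.255.255 - subnet mask
255 - 255 = 0
255 - 255 = 0
255 - 255 = 0
255 - 240 = 15
Wildcard: 0.0.0.15


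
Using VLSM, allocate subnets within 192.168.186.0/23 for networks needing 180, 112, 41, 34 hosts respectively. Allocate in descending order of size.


180 hosts -> /24 (254 usable): 192.168.186.0/24
112 hosts -> /25 (126 usable): 192.168.187.0/25
41 hosts -> /26 (62 usable): 192.168.187.128/26
34 hosts -> /26 (62 usable): 192.168.187.192/26
Allocation: 192.168.186.0/24 (180 hosts, 254 usable); 192.168.187.0/25 (112 hosts, 126 usable); 192.168.187.128/26 (41 hosts, 62 usable); 192.168.187.192/26 (34 hosts, 62 usable)


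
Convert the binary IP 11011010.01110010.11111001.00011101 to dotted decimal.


11011010 = 218
01110010 = 114
11111001 = 249
00011101 = 29
IP: 218.114.249.29


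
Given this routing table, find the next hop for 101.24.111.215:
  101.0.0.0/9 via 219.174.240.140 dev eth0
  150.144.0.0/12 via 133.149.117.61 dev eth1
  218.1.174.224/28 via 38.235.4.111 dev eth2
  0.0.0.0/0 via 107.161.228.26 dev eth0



Longest prefix match for 101.24.111.215:
  /9 101.0.0.0: MATCH
  /12 150.144.0.0: no
  /28 218.1.174.224: no
  /0 0.0.0.0: MATCH
Selected: next-hop 219.174.240.140 via eth0 (matched /9)


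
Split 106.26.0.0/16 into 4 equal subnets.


New prefix = 16 + 2 = 18
Each subnet has 16384 addresses
  106.26.0.0/18
  106.26.64.0/18
  106.26.128.0/18
  106.26.192.0/18
Subnets: 106.26.0.0/18, 106.26.64.0/18, 106.26.128.0/18, 106.26.192.0/18


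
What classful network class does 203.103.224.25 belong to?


First octet: 203
Binary: 11001011
110xxxxx -> Class C (192-223)
Class C, default mask 255.255.255.0 (/24)


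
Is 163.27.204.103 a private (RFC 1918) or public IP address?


RFC 1918 private ranges:
  10.0.0.0/8 (10.0.0.0 - 10.255.255.255)
  172.16.0.0/12 (172.16.0.0 - 172.31.255.255)
  192.168.0.0/16 (192.168.0.0 - 192.168.255.255)
Public (not in any RFC 1918 range)


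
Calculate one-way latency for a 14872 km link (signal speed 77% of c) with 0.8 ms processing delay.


Speed = 0.77 * 3e5 km/s = 231000 km/s
Propagation delay = 14872 / 231000 = 0.0644 s = 64.381 ms
Processing delay = 0.8 ms
Total one-way latency = 65.181 ms


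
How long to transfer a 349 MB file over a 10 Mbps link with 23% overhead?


Effective throughput = 10 * (1 - 23/100) = 7.7 Mbps
File size in Mb = 349 * 8 = 2792 Mb
Time = 2792 / 7.7
Time = 362.5974 seconds


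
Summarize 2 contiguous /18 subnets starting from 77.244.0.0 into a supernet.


Original prefix: /18
Number of subnets: 2 = 2^1
New prefix = 18 - 1 = 17
Supernet: 77.244.0.0/17


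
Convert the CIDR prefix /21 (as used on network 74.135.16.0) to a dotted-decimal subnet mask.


/21 means 21 network bits, 11 host bits
Binary: 11111111111111111111100000000000
Mask: 255.255.248.0


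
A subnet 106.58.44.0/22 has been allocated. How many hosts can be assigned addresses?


Host bits = 32 - 22 = 10
Total addresses = 2^10 = 1024
Usable = total - 2 (network and broadcast)
Usable hosts: 1022


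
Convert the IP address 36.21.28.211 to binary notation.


36 = 00100100
21 = 00010101
28 = 00011100
211 = 11010011
Binary: 00100100.00010101.00011100.11010011


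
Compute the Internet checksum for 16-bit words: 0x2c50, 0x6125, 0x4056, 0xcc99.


Sum all words (with carry folding):
+ 0x2c50 = 0x2c50
+ 0x6125 = 0x8d75
+ 0x4056 = 0xcdcb
+ 0xcc99 = 0x9a65
One's complement: ~0x9a65
Checksum = 0x659a


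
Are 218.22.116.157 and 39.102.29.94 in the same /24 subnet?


Mask: 255.255.255.0
218.22.116.157 AND mask = 218.22.116.0
39.102.29.94 AND mask = 39.102.29.0
No, different subnets (218.22.116.0 vs 39.102.29.0)


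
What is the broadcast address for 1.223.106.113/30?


Network: 1.223.106.112/30
Host bits = 2
Set all host bits to 1:
Broadcast: 1.223.106.115


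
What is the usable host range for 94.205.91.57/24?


Network: 94.205.91.0
Broadcast: 94.205.91.255
First usable = network + 1
Last usable = broadcast - 1
Range: 94.205.91.1 to 94.205.91.254


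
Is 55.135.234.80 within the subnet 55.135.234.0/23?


Subnet network: 55.135.234.0
Test IP AND mask: 55.135.234.0
Yes, 55.135.234.80 is in 55.135.234.0/23


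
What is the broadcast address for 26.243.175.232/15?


Network: 26.242.0.0/15
Host bits = 17
Set all host bits to 1:
Broadcast: 26.243.255.255


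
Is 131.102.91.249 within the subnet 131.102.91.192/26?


Subnet network: 131.102.91.192
Test IP AND mask: 131.102.91.192
Yes, 131.102.91.249 is in 131.102.91.192/26


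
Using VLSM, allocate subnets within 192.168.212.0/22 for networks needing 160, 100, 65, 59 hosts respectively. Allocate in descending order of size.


160 hosts -> /24 (254 usable): 192.168.212.0/24
100 hosts -> /25 (126 usable): 192.168.213.0/25
65 hosts -> /25 (126 usable): 192.168.213.128/25
59 hosts -> /26 (62 usable): 192.168.214.0/26
Allocation: 192.168.212.0/24 (160 hosts, 254 usable); 192.168.213.0/25 (100 hosts, 126 usable); 192.168.213.128/25 (65 hosts, 126 usable); 192.168.214.0/26 (59 hosts, 62 usable)


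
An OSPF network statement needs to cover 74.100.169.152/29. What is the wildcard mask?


Subnet mask: 255.255.255.248
Wildcard = 255.255.255.255 - subnet mask
255 - 255 = 0
255 - 255 = 0
255 - 255 = 0
255 - 248 = 7
Wildcard: 0.0.0.7


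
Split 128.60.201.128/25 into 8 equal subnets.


New prefix = 25 + 3 = 28
Each subnet has 16 addresses
  128.60.201.128/28
  128.60.201.144/28
  128.60.201.160/28
  128.60.201.176/28
  128.60.201.192/28
  128.60.201.208/28
  128.60.201.224/28
  128.60.201.240/28
Subnets: 128.60.201.128/28, 128.60.201.144/28, 128.60.201.160/28, 128.60.201.176/28, 128.60.201.192/28, 128.60.201.208/28, 128.60.201.224/28, 128.60.201.240/28


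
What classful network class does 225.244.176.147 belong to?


First octet: 225
Binary: 11100001
1110xxxx -> Class D (224-239)
Class D (multicast), default mask N/A


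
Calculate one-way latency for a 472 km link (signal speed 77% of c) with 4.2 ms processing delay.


Speed = 0.77 * 3e5 km/s = 231000 km/s
Propagation delay = 472 / 231000 = 0.002 s = 2.0433 ms
Processing delay = 4.2 ms
Total one-way latency = 6.2433 ms


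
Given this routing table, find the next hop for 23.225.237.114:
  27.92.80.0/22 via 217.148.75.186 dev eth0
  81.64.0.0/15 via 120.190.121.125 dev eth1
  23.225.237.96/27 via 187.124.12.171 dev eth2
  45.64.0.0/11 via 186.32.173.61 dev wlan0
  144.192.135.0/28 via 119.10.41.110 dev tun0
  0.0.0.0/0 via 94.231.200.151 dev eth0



Longest prefix match for 23.225.237.114:
  /22 27.92.80.0: no
  /15 81.64.0.0: no
  /27 23.225.237.96: MATCH
  /11 45.64.0.0: no
  /28 144.192.135.0: no
  /0 0.0.0.0: MATCH
Selected: next-hop 187.124.12.171 via eth2 (matched /27)


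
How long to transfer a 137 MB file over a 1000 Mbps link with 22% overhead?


Effective throughput = 1000 * (1 - 22/100) = 780 Mbps
File size in Mb = 137 * 8 = 1096 Mb
Time = 1096 / 780
Time = 1.4051 seconds


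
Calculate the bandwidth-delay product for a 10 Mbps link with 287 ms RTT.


BDP = bandwidth * RTT
= 10 Mbps * 287 ms
= 10 * 1e6 * 287 / 1000 bits
= 2870000 bits
= 358750 bytes
= 350.3418 KB
BDP = 2870000 bits (358750 bytes)


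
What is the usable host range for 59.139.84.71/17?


Network: 59.139.0.0
Broadcast: 59.139.127.255
First usable = network + 1
Last usable = broadcast - 1
Range: 59.139.0.1 to 59.139.127.254


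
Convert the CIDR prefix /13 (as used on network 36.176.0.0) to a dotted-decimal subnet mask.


/13 means 13 network bits, 19 host bits
Binary: 11111111111110000000000000000000
Mask: 255.248.0.0


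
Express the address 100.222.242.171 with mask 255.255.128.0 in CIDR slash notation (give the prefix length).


Binary: 11111111.11111111.10000000.00000000
Count leading 1s
Prefix: /17


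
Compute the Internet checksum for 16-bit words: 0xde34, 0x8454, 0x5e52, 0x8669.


Sum all words (with carry folding):
+ 0xde34 = 0xde34
+ 0x8454 = 0x6289
+ 0x5e52 = 0xc0db
+ 0x8669 = 0x4745
One's complement: ~0x4745
Checksum = 0xb8ba


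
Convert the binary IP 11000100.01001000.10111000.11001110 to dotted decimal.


11000100 = 196
01001000 = 72
10111000 = 184
11001110 = 206
IP: 196.72.184.206


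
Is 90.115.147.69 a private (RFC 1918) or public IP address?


RFC 1918 private ranges:
  10.0.0.0/8 (10.0.0.0 - 10.255.255.255)
  172.16.0.0/12 (172.16.0.0 - 172.31.255.255)
  192.168.0.0/16 (192.168.0.0 - 192.168.255.255)
Public (not in any RFC 1918 range)


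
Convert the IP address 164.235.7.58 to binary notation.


164 = 10100100
235 = 11101011
7 = 00000111
58 = 00111010
Binary: 10100100.11101011.00000111.00111010


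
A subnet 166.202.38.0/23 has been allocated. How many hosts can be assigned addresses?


Host bits = 32 - 23 = 9
Total addresses = 2^9 = 512
Usable = total - 2 (network and broadcast)
Usable hosts: 510


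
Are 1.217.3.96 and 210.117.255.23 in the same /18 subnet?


Mask: 255.255.192.0
1.217.3.96 AND mask = 1.217.0.0
210.117.255.23 AND mask = 210.117.192.0
No, different subnets (1.217.0.0 vs 210.117.192.0)


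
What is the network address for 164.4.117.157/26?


IP:   10100100.00000100.01110101.10011101
Mask: 11111111.11111111.11111111.11000000
AND operation:
Net:  10100100.00000100.01110101.10000000
Network: 164.4.117.128/26


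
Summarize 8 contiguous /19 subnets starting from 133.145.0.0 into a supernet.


Original prefix: /19
Number of subnets: 8 = 2^3
New prefix = 19 - 3 = 16
Supernet: 133.145.0.0/16


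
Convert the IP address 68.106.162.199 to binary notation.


68 = 01000100
106 = 01101010
162 = 10100010
199 = 11000111
Binary: 01000100.01101010.10100010.11000111


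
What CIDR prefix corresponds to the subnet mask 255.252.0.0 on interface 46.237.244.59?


Binary: 11111111.11111100.00000000.00000000
Count leading 1s
Prefix: /14


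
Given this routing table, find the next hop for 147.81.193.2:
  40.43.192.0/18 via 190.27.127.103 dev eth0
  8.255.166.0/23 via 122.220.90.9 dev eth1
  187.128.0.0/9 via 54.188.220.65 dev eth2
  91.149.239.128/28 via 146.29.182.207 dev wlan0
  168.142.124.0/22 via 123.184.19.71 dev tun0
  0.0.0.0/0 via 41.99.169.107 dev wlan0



Longest prefix match for 147.81.193.2:
  /18 40.43.192.0: no
  /23 8.255.166.0: no
  /9 187.128.0.0: no
  /28 91.149.239.128: no
  /22 168.142.124.0: no
  /0 0.0.0.0: MATCH
Selected: next-hop 41.99.169.107 via wlan0 (matched /0)


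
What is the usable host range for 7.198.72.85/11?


Network: 7.192.0.0
Broadcast: 7.223.255.255
First usable = network + 1
Last usable = broadcast - 1
Range: 7.192.0.1 to 7.223.255.254


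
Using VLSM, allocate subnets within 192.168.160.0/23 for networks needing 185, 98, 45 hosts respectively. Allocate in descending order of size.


185 hosts -> /24 (254 usable): 192.168.160.0/24
98 hosts -> /25 (126 usable): 192.168.161.0/25
45 hosts -> /26 (62 usable): 192.168.161.128/26
Allocation: 192.168.160.0/24 (185 hosts, 254 usable); 192.168.161.0/25 (98 hosts, 126 usable); 192.168.161.128/26 (45 hosts, 62 usable)


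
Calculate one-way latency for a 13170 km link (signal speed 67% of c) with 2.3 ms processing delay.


Speed = 0.67 * 3e5 km/s = 201000 km/s
Propagation delay = 13170 / 201000 = 0.0655 s = 65.5224 ms
Processing delay = 2.3 ms
Total one-way latency = 67.8224 ms


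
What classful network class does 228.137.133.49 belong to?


First octet: 228
Binary: 11100100
1110xxxx -> Class D (224-239)
Class D (multicast), default mask N/A


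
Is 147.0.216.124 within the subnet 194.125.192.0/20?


Subnet network: 194.125.192.0
Test IP AND mask: 147.0.208.0
No, 147.0.216.124 is not in 194.125.192.0/20


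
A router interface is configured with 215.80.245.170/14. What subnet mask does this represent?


/14 means 14 network bits, 18 host bits
Binary: 11111111111111000000000000000000
Mask: 255.252.0.0


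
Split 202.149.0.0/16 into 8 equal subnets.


New prefix = 16 + 3 = 19
Each subnet has 8192 addresses
  202.149.0.0/19
  202.149.32.0/19
  202.149.64.0/19
  202.149.96.0/19
  202.149.128.0/19
  202.149.160.0/19
  202.149.192.0/19
  202.149.224.0/19
Subnets: 202.149.0.0/19, 202.149.32.0/19, 202.149.64.0/19, 202.149.96.0/19, 202.149.128.0/19, 202.149.160.0/19, 202.149.192.0/19, 202.149.224.0/19


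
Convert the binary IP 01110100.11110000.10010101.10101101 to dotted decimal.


01110100 = 116
11110000 = 240
10010101 = 149
10101101 = 173
IP: 116.240.149.173


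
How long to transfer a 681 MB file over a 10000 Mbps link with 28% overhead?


Effective throughput = 10000 * (1 - 28/100) = 7200 Mbps
File size in Mb = 681 * 8 = 5448 Mb
Time = 5448 / 7200
Time = 0.7567 seconds


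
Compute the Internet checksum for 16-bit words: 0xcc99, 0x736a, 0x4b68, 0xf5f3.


Sum all words (with carry folding):
+ 0xcc99 = 0xcc99
+ 0x736a = 0x4004
+ 0x4b68 = 0x8b6c
+ 0xf5f3 = 0x8160
One's complement: ~0x8160
Checksum = 0x7e9f


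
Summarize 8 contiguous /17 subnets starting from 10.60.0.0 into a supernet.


Original prefix: /17
Number of subnets: 8 = 2^3
New prefix = 17 - 3 = 14
Supernet: 10.60.0.0/14


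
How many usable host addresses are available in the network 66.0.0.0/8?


Host bits = 32 - 8 = 24
Total addresses = 2^24 = 16777216
Usable = total - 2 (network and broadcast)
Usable hosts: 16777214


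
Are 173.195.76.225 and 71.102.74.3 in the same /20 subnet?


Mask: 255.255.240.0
173.195.76.225 AND mask = 173.195.64.0
71.102.74.3 AND mask = 71.102.64.0
No, different subnets (173.195.64.0 vs 71.102.64.0)


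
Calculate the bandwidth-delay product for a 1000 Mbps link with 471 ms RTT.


BDP = bandwidth * RTT
= 1000 Mbps * 471 ms
= 1000 * 1e6 * 471 / 1000 bits
= 471000000 bits
= 58875000 bytes
= 57495.1172 KB
BDP = 471000000 bits (58875000 bytes)


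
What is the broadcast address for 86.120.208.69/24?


Network: 86.120.208.0/24
Host bits = 8
Set all host bits to 1:
Broadcast: 86.120.208.255


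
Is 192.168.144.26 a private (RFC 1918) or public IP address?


RFC 1918 private ranges:
  10.0.0.0/8 (10.0.0.0 - 10.255.255.255)
  172.16.0.0/12 (172.16.0.0 - 172.31.255.255)
  192.168.0.0/16 (192.168.0.0 - 192.168.255.255)
Private (in 192.168.0.0/16)


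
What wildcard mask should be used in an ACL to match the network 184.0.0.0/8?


Subnet mask: 255.0.0.0
Wildcard = 255.255.255.255 - subnet mask
255 - 255 = 0
255 - 0 = 255
255 - 0 = 255
255 - 0 = 255
Wildcard: 0.255.255.255


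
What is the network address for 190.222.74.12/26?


IP:   10111110.11011110.01001010.00001100
Mask: 11111111.11111111.11111111.11000000
AND operation:
Net:  10111110.11011110.01001010.00000000
Network: 190.222.74.0/26


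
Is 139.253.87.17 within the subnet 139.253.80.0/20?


Subnet network: 139.253.80.0
Test IP AND mask: 139.253.80.0
Yes, 139.253.87.17 is in 139.253.80.0/20


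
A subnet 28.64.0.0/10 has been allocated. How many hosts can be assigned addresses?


Host bits = 32 - 10 = 22
Total addresses = 2^22 = 4194304
Usable = total - 2 (network and broadcast)
Usable hosts: 4194302


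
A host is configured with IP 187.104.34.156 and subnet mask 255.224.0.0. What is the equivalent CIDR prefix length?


Binary: 11111111.11100000.00000000.00000000
Count leading 1s
Prefix: /11


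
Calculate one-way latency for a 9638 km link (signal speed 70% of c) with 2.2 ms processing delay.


Speed = 0.7 * 3e5 km/s = 210000 km/s
Propagation delay = 9638 / 210000 = 0.0459 s = 45.8952 ms
Processing delay = 2.2 ms
Total one-way latency = 48.0952 ms


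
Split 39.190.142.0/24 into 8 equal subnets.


New prefix = 24 + 3 = 27
Each subnet has 32 addresses
  39.190.142.0/27
  39.190.142.32/27
  39.190.142.64/27
  39.190.142.96/27
  39.190.142.128/27
  39.190.142.160/27
  39.190.142.192/27
  39.190.142.224/27
Subnets: 39.190.142.0/27, 39.190.142.32/27, 39.190.142.64/27, 39.190.142.96/27, 39.190.142.128/27, 39.190.142.160/27, 39.190.142.192/27, 39.190.142.224/27


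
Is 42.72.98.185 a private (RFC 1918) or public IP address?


RFC 1918 private ranges:
  10.0.0.0/8 (10.0.0.0 - 10.255.255.255)
  172.16.0.0/12 (172.16.0.0 - 172.31.255.255)
  192.168.0.0/16 (192.168.0.0 - 192.168.255.255)
Public (not in any RFC 1918 range)


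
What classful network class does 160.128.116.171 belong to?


First octet: 160
Binary: 10100000
10xxxxxx -> Class B (128-191)
Class B, default mask 255.255.0.0 (/16)


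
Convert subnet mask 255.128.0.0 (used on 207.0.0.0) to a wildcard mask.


Subnet mask: 255.128.0.0
Wildcard = 255.255.255.255 - subnet mask
255 - 255 = 0
255 - 128 = 127
255 - 0 = 255
255 - 0 = 255
Wildcard: 0.127.255.255


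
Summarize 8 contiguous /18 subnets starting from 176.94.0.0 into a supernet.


Original prefix: /18
Number of subnets: 8 = 2^3
New prefix = 18 - 3 = 15
Supernet: 176.94.0.0/15


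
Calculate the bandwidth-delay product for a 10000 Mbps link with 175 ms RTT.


BDP = bandwidth * RTT
= 10000 Mbps * 175 ms
= 10000 * 1e6 * 175 / 1000 bits
= 1750000000 bits
= 218750000 bytes
= 213623.0469 KB
BDP = 1750000000 bits (218750000 bytes)


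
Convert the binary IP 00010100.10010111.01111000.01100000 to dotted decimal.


00010100 = 20
10010111 = 151
01111000 = 120
01100000 = 96
IP: 20.151.120.96


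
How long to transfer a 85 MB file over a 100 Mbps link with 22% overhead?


Effective throughput = 100 * (1 - 22/100) = 78 Mbps
File size in Mb = 85 * 8 = 680 Mb
Time = 680 / 78
Time = 8.7179 seconds


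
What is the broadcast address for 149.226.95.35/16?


Network: 149.226.0.0/16
Host bits = 16
Set all host bits to 1:
Broadcast: 149.226.255.255


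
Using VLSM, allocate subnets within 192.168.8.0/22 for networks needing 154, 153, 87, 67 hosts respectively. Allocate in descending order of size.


154 hosts -> /24 (254 usable): 192.168.8.0/24
153 hosts -> /24 (254 usable): 192.168.9.0/24
87 hosts -> /25 (126 usable): 192.168.10.0/25
67 hosts -> /25 (126 usable): 192.168.10.128/25
Allocation: 192.168.8.0/24 (154 hosts, 254 usable); 192.168.9.0/24 (153 hosts, 254 usable); 192.168.10.0/25 (87 hosts, 126 usable); 192.168.10.128/25 (67 hosts, 126 usable)


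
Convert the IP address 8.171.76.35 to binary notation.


8 = 00001000
171 = 10101011
76 = 01001100
35 = 00100011
Binary: 00001000.10101011.01001100.00100011


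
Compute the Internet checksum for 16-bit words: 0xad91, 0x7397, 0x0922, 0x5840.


Sum all words (with carry folding):
+ 0xad91 = 0xad91
+ 0x7397 = 0x2129
+ 0x0922 = 0x2a4b
+ 0x5840 = 0x828b
One's complement: ~0x828b
Checksum = 0x7d74


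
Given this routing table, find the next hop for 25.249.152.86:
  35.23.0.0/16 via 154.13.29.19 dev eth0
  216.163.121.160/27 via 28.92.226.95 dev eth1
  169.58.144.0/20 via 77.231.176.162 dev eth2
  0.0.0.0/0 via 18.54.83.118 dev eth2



Longest prefix match for 25.249.152.86:
  /16 35.23.0.0: no
  /27 216.163.121.160: no
  /20 169.58.144.0: no
  /0 0.0.0.0: MATCH
Selected: next-hop 18.54.83.118 via eth2 (matched /0)


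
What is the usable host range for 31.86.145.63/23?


Network: 31.86.144.0
Broadcast: 31.86.145.255
First usable = network + 1
Last usable = broadcast - 1
Range: 31.86.144.1 to 31.86.145.254


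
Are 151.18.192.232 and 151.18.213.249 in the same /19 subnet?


Mask: 255.255.224.0
151.18.192.232 AND mask = 151.18.192.0
151.18.213.249 AND mask = 151.18.192.0
Yes, same subnet (151.18.192.0)


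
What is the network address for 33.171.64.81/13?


IP:   00100001.10101011.01000000.01010001
Mask: 11111111.11111000.00000000.00000000
AND operation:
Net:  00100001.10101000.00000000.00000000
Network: 33.168.0.0/13


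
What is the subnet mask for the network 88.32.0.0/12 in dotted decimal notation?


/12 means 12 network bits, 20 host bits
Binary: 11111111111100000000000000000000
Mask: 255.240.0.0


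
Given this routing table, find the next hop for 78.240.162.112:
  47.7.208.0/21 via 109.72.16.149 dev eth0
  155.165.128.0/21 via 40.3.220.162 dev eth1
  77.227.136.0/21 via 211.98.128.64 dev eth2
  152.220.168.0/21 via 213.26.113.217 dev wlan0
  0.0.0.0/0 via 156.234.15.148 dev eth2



Longest prefix match for 78.240.162.112:
  /21 47.7.208.0: no
  /21 155.165.128.0: no
  /21 77.227.136.0: no
  /21 152.220.168.0: no
  /0 0.0.0.0: MATCH
Selected: next-hop 156.234.15.148 via eth2 (matched /0)


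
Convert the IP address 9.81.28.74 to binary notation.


9 = 00001001
81 = 01010001
28 = 00011100
74 = 01001010
Binary: 00001001.01010001.00011100.01001010


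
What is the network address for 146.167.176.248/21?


IP:   10010010.10100111.10110000.11111000
Mask: 11111111.11111111.11111000.00000000
AND operation:
Net:  10010010.10100111.10110000.00000000
Network: 146.167.176.0/21


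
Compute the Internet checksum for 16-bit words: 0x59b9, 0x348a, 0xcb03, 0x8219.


Sum all words (with carry folding):
+ 0x59b9 = 0x59b9
+ 0x348a = 0x8e43
+ 0xcb03 = 0x5947
+ 0x8219 = 0xdb60
One's complement: ~0xdb60
Checksum = 0x249f


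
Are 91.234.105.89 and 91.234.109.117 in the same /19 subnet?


Mask: 255.255.224.0
91.234.105.89 AND mask = 91.234.96.0
91.234.109.117 AND mask = 91.234.96.0
Yes, same subnet (91.234.96.0)


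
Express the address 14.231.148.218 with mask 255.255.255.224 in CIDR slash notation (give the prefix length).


Binary: 11111111.11111111.11111111.11100000
Count leading 1s
Prefix: /27


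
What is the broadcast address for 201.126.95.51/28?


Network: 201.126.95.48/28
Host bits = 4
Set all host bits to 1:
Broadcast: 201.126.95.63


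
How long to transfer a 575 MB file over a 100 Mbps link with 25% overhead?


Effective throughput = 100 * (1 - 25/100) = 75 Mbps
File size in Mb = 575 * 8 = 4600 Mb
Time = 4600 / 75
Time = 61.3333 seconds


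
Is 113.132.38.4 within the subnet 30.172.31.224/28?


Subnet network: 30.172.31.224
Test IP AND mask: 113.132.38.0
No, 113.132.38.4 is not in 30.172.31.224/28


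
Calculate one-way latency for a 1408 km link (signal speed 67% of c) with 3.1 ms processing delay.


Speed = 0.67 * 3e5 km/s = 201000 km/s
Propagation delay = 1408 / 201000 = 0.007 s = 7.005 ms
Processing delay = 3.1 ms
Total one-way latency = 10.105 ms


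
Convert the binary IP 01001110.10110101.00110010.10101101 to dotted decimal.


01001110 = 78
10110101 = 181
00110010 = 50
10101101 = 173
IP: 78.181.50.173


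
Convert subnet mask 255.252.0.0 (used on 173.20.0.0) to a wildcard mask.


Subnet mask: 255.252.0.0
Wildcard = 255.255.255.255 - subnet mask
255 - 255 = 0
255 - 252 = 3
255 - 0 = 255
255 - 0 = 255
Wildcard: 0.3.255.255


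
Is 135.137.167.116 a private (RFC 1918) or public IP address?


RFC 1918 private ranges:
  10.0.0.0/8 (10.0.0.0 - 10.255.255.255)
  172.16.0.0/12 (172.16.0.0 - 172.31.255.255)
  192.168.0.0/16 (192.168.0.0 - 192.168.255.255)
Public (not in any RFC 1918 range)


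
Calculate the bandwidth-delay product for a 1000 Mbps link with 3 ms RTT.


BDP = bandwidth * RTT
= 1000 Mbps * 3 ms
= 1000 * 1e6 * 3 / 1000 bits
= 3000000 bits
= 375000 bytes
= 366.2109 KB
BDP = 3000000 bits (375000 bytes)


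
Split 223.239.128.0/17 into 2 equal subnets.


New prefix = 17 + 1 = 18
Each subnet has 16384 addresses
  223.239.128.0/18
  223.239.192.0/18
Subnets: 223.239.128.0/18, 223.239.192.0/18


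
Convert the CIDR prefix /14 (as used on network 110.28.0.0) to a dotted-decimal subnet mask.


/14 means 14 network bits, 18 host bits
Binary: 11111111111111000000000000000000
Mask: 255.252.0.0


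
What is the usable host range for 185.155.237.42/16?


Network: 185.155.0.0
Broadcast: 185.155.255.255
First usable = network + 1
Last usable = broadcast - 1
Range: 185.155.0.1 to 185.155.255.254


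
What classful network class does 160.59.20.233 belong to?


First octet: 160
Binary: 10100000
10xxxxxx -> Class B (128-191)
Class B, default mask 255.255.0.0 (/16)


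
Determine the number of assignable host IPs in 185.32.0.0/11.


Host bits = 32 - 11 = 21
Total addresses = 2^21 = 2097152
Usable = total - 2 (network and broadcast)
Usable hosts: 2097150


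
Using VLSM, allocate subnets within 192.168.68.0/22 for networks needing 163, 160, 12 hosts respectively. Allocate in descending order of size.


163 hosts -> /24 (254 usable): 192.168.68.0/24
160 hosts -> /24 (254 usable): 192.168.69.0/24
12 hosts -> /28 (14 usable): 192.168.70.0/28
Allocation: 192.168.68.0/24 (163 hosts, 254 usable); 192.168.69.0/24 (160 hosts, 254 usable); 192.168.70.0/28 (12 hosts, 14 usable)


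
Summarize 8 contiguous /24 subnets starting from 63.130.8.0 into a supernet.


Original prefix: /24
Number of subnets: 8 = 2^3
New prefix = 24 - 3 = 21
Supernet: 63.130.8.0/21


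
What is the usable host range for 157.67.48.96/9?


Network: 157.0.0.0
Broadcast: 157.127.255.255
First usable = network + 1
Last usable = broadcast - 1
Range: 157.0.0.1 to 157.127.255.254


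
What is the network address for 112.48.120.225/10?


IP:   01110000.00110000.01111000.11100001
Mask: 11111111.11000000.00000000.00000000
AND operation:
Net:  01110000.00000000.00000000.00000000
Network: 112.0.0.0/10


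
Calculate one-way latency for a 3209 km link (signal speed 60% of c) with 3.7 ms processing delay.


Speed = 0.6 * 3e5 km/s = 180000 km/s
Propagation delay = 3209 / 180000 = 0.0178 s = 17.8278 ms
Processing delay = 3.7 ms
Total one-way latency = 21.5278 ms


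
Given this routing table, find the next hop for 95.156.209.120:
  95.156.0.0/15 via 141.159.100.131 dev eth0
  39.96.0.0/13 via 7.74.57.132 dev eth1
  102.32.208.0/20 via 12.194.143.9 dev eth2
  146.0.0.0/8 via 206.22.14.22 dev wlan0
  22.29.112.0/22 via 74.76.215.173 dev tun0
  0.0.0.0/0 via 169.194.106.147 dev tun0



Longest prefix match for 95.156.209.120:
  /15 95.156.0.0: MATCH
  /13 39.96.0.0: no
  /20 102.32.208.0: no
  /8 146.0.0.0: no
  /22 22.29.112.0: no
  /0 0.0.0.0: MATCH
Selected: next-hop 141.159.100.131 via eth0 (matched /15)


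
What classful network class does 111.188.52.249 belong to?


First octet: 111
Binary: 01101111
0xxxxxxx -> Class A (1-126)
Class A, default mask 255.0.0.0 (/8)


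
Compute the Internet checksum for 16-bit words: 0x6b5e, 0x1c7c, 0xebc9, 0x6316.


Sum all words (with carry folding):
+ 0x6b5e = 0x6b5e
+ 0x1c7c = 0x87da
+ 0xebc9 = 0x73a4
+ 0x6316 = 0xd6ba
One's complement: ~0xd6ba
Checksum = 0x2945


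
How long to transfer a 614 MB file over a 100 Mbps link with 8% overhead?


Effective throughput = 100 * (1 - 8/100) = 92 Mbps
File size in Mb = 614 * 8 = 4912 Mb
Time = 4912 / 92
Time = 53.3913 seconds


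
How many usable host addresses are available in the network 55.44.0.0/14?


Host bits = 32 - 14 = 18
Total addresses = 2^18 = 262144
Usable = total - 2 (network and broadcast)
Usable hosts: 262142


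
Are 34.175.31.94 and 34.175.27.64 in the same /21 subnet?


Mask: 255.255.248.0
34.175.31.94 AND mask = 34.175.24.0
34.175.27.64 AND mask = 34.175.24.0
Yes, same subnet (34.175.24.0)


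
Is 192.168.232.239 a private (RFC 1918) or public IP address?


RFC 1918 private ranges:
  10.0.0.0/8 (10.0.0.0 - 10.255.255.255)
  172.16.0.0/12 (172.16.0.0 - 172.31.255.255)
  192.168.0.0/16 (192.168.0.0 - 192.168.255.255)
Private (in 192.168.0.0/16)


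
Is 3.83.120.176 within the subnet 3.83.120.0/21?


Subnet network: 3.83.120.0
Test IP AND mask: 3.83.120.0
Yes, 3.83.120.176 is in 3.83.120.0/21


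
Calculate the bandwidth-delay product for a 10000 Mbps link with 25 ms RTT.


BDP = bandwidth * RTT
= 10000 Mbps * 25 ms
= 10000 * 1e6 * 25 / 1000 bits
= 250000000 bits
= 31250000 bytes
= 30517.5781 KB
BDP = 250000000 bits (31250000 bytes)


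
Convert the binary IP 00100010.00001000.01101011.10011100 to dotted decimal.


00100010 = 34
00001000 = 8
01101011 = 107
10011100 = 156
IP: 34.8.107.156


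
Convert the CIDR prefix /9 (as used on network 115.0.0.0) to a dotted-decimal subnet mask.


/9 means 9 network bits, 23 host bits
Binary: 11111111100000000000000000000000
Mask: 255.128.0.0


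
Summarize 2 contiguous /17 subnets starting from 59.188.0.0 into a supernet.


Original prefix: /17
Number of subnets: 2 = 2^1
New prefix = 17 - 1 = 16
Supernet: 59.188.0.0/16


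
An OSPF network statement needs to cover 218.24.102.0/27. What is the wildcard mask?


Subnet mask: 255.255.255.224
Wildcard = 255.255.255.255 - subnet mask
255 - 255 = 0
255 - 255 = 0
255 - 255 = 0
255 - 224 = 31
Wildcard: 0.0.0.31


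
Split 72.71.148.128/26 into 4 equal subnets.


New prefix = 26 + 2 = 28
Each subnet has 16 addresses
  72.71.148.128/28
  72.71.148.144/28
  72.71.148.160/28
  72.71.148.176/28
Subnets: 72.71.148.128/28, 72.71.148.144/28, 72.71.148.160/28, 72.71.148.176/28


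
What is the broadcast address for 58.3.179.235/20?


Network: 58.3.176.0/20
Host bits = 12
Set all host bits to 1:
Broadcast: 58.3.191.255


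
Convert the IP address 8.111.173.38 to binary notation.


8 = 00001000
111 = 01101111
173 = 10101101
38 = 00100110
Binary: 00001000.01101111.10101101.00100110


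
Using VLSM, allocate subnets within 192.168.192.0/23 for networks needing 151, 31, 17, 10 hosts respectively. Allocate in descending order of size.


151 hosts -> /24 (254 usable): 192.168.192.0/24
31 hosts -> /26 (62 usable): 192.168.193.0/26
17 hosts -> /27 (30 usable): 192.168.193.64/27
10 hosts -> /28 (14 usable): 192.168.193.96/28
Allocation: 192.168.192.0/24 (151 hosts, 254 usable); 192.168.193.0/26 (31 hosts, 62 usable); 192.168.193.64/27 (17 hosts, 30 usable); 192.168.193.96/28 (10 hosts, 14 usable)


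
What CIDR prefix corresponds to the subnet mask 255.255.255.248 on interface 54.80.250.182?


Binary: 11111111.11111111.11111111.11111000
Count leading 1s
Prefix: /29


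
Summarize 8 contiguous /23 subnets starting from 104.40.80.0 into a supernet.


Original prefix: /23
Number of subnets: 8 = 2^3
New prefix = 23 - 3 = 20
Supernet: 104.40.80.0/20


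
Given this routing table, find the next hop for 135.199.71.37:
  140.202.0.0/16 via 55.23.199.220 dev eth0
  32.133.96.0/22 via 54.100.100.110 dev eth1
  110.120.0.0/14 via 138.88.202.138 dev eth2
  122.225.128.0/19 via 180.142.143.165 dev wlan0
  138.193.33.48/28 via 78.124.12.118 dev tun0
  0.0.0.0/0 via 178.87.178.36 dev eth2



Longest prefix match for 135.199.71.37:
  /16 140.202.0.0: no
  /22 32.133.96.0: no
  /14 110.120.0.0: no
  /19 122.225.128.0: no
  /28 138.193.33.48: no
  /0 0.0.0.0: MATCH
Selected: next-hop 178.87.178.36 via eth2 (matched /0)


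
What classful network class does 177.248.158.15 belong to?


First octet: 177
Binary: 10110001
10xxxxxx -> Class B (128-191)
Class B, default mask 255.255.0.0 (/16)


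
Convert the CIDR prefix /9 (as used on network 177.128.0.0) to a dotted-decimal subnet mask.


/9 means 9 network bits, 23 host bits
Binary: 11111111100000000000000000000000
Mask: 255.128.0.0


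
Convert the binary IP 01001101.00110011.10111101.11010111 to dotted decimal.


01001101 = 77
00110011 = 51
10111101 = 189
11010111 = 215
IP: 77.51.189.215


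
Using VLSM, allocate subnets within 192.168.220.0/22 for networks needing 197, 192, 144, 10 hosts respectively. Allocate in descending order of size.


197 hosts -> /24 (254 usable): 192.168.220.0/24
192 hosts -> /24 (254 usable): 192.168.221.0/24
144 hosts -> /24 (254 usable): 192.168.222.0/24
10 hosts -> /28 (14 usable): 192.168.223.0/28
Allocation: 192.168.220.0/24 (197 hosts, 254 usable); 192.168.221.0/24 (192 hosts, 254 usable); 192.168.222.0/24 (144 hosts, 254 usable); 192.168.223.0/28 (10 hosts, 14 usable)
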